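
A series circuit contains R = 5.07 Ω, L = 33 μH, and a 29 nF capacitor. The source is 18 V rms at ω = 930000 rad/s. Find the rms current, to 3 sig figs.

2.21 A

X_L = ωL = 30.7 Ω
X_C = 1/(ωC) = 37.1 Ω
Net reactance X = X_L − X_C = -6.39 Ω
Z = 5.07 − j6.39 Ω
|Z| = √(5.07² + 6.39²) = 8.16 Ω
I = V/|Z| = 18/8.16 = 2.21 A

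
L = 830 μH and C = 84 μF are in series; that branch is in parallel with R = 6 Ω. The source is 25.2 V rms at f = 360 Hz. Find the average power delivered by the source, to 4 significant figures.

ω = 2πf = 2262 rad/s
X_L = ωL = 1.877 Ω
X_C = 1/(ωC) = 5.263 Ω
Branch 1: Z₁ = R = 6.000 Ω
Branch 2 (series LC): Z₂ = j(X_L − X_C) = −j3.386 Ω
Parallel: Z = Z₁Z₂/(Z₁+Z₂), |Z| = 2.949 Ω, ∠Z = -60.57°
I = V/|Z| = 8.546 A
P = VI cos φ = 25.2 × 8.546 × cos(-60.57°) = 105.8 W

105.8 W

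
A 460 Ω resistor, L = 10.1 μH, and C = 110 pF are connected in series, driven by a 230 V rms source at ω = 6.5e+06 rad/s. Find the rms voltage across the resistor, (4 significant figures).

X_L = ωL = 65.65 Ω
X_C = 1/(ωC) = 1399 Ω
Net reactance X = X_L − X_C = -1333 Ω
Z = 460.0 − j1333 Ω
|Z| = √(460.0² + 1333²) = 1410 Ω
I = V/|Z| = 163.1 mA
V_R = I·|Z_R| = 0.1631 × 460.0 = 75.03 V

75.03 V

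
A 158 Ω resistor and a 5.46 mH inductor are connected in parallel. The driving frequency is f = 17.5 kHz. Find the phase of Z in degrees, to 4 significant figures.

ω = 2πf = 110000 rad/s
X_L = ωL = 600.4 Ω
Parallel: admittances add. Y = 1/R + 1/(jωL)
Y = (0.006329 − j0.001666) S
|Y| = 0.006545 S → |Z| = 1/|Y| = 152.8 Ω, ∠Z = −∠Y = 14.74°

14.74°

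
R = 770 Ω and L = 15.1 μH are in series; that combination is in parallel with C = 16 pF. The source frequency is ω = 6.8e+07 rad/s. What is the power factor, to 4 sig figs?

X_L = ωL = 1027 Ω
X_C = 1/(ωC) = 919.1 Ω
Branch 1 (R+jX_L): Z₁ = 770.0 + j1027 Ω, |Z₁| = 1283 Ω
Branch 2 (−jX_C): Z₂ = −j919.1 Ω
Parallel: Z = Z₁Z₂/(Z₁+Z₂), |Z| = 1517 Ω, ∠Z = -44.83°
cos φ = cos(-44.83°) = 0.7092

0.7092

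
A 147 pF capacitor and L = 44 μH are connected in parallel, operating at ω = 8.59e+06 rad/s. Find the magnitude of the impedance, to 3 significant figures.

X_L = ωL = 378 Ω
X_C = 1/(ωC) = 792 Ω
Parallel: admittances add. Y = 1/(jωL) + jωC
Y = (0 − j0.00138) S
|Y| = 0.00138 S → |Z| = 1/|Y| = 723 Ω, ∠Z = −∠Y = 90.0°

723 Ω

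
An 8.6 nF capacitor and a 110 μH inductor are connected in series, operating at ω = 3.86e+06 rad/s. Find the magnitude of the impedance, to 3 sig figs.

X_L = ωL = 425 Ω
X_C = 1/(ωC) = 30.1 Ω
Net reactance X = X_L − X_C = 394 Ω
Z = j394 Ω
|Z| = √(0² + 394²) = 394 Ω

394 Ω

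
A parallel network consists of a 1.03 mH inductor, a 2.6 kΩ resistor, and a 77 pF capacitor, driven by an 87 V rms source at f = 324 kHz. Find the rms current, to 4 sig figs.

43.54 mA

ω = 2πf = 2.036e+06 rad/s
X_L = ωL = 2097 Ω
X_C = 1/(ωC) = 6379 Ω
Parallel: admittances add. Y = 1/R + 1/(jωL) + jωC
Y = (0.0003846 − j0.0003202) S
|Y| = 0.0005004 S → |Z| = 1/|Y| = 1998 Ω, ∠Z = −∠Y = 39.77°
I = V/|Z| = 87/1998 = 43.54 mA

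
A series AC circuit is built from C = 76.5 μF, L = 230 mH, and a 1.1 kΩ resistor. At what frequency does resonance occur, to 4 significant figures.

ω₀ = 1/√(LC) = 1/√(0.23 × 7.65e-05) = 238.4 rad/s
f₀ = ω₀/(2π) = 37.94 Hz

37.94 Hz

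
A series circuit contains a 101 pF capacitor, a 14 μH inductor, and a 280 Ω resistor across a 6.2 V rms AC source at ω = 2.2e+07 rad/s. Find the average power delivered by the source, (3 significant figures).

X_L = ωL = 308 Ω
X_C = 1/(ωC) = 450 Ω
Net reactance X = X_L − X_C = -142 Ω
Z = 280 − j142 Ω
|Z| = √(280² + 142²) = 314 Ω
∠Z = arctan(-142/280) = -26.9°
I = V/|Z| = 19.7 mA
P = VI cos φ = 6.2 × 0.0197 × cos(-26.9°) = 109 mW

109 mW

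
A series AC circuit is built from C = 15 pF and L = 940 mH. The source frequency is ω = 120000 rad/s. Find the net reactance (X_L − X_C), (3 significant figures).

X_L = ωL = 113000 Ω
X_C = 1/(ωC) = 556000 Ω
X = 113000 − 556000 = -443000 Ω

-443000 Ω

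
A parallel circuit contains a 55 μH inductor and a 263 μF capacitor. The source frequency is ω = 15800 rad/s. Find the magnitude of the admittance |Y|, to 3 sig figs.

3.00 S

X_L = ωL = 0.869 Ω
X_C = 1/(ωC) = 0.241 Ω
Parallel: admittances add. Y = 1/(jωL) + jωC
Y = (0 + j3.00) S
|Y| = 3.00 S → |Z| = 1/|Y| = 0.333 Ω, ∠Z = −∠Y = -90.0°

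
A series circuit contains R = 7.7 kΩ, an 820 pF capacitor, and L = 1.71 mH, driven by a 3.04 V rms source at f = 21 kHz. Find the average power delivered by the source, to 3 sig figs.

506 μW

ω = 2πf = 131900 rad/s
X_L = ωL = 226 Ω
X_C = 1/(ωC) = 9240 Ω
Net reactance X = X_L − X_C = -9020 Ω
Z = 7700 − j9020 Ω
|Z| = √(7700² + 9020²) = 11900 Ω
∠Z = arctan(-9020/7700) = -49.5°
I = V/|Z| = 256 μA
P = VI cos φ = 3.04 × 0.000256 × cos(-49.5°) = 506 μW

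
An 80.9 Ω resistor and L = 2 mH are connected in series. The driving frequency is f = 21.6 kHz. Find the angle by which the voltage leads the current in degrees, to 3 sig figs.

73.4°

ω = 2πf = 135700 rad/s
X_L = ωL = 271 Ω
Z = 80.9 + j271 Ω
|Z| = √(80.9² + 271²) = 283 Ω
∠Z = arctan(271/80.9) = 73.4°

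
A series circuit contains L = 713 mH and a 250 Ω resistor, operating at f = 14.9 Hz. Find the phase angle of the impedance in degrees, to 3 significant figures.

14.9°

ω = 2πf = 93.62 rad/s
X_L = ωL = 66.8 Ω
Z = 250 + j66.8 Ω
|Z| = √(250² + 66.8²) = 259 Ω
∠Z = arctan(66.8/250) = 14.9°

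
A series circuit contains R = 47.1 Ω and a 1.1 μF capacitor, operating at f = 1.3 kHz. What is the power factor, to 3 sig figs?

0.390

ω = 2πf = 8168 rad/s
X_C = 1/(ωC) = 111 Ω
Z = 47.1 − j111 Ω
|Z| = √(47.1² + 111²) = 121 Ω
∠Z = arctan(-111/47.1) = -67.1°
cos φ = cos(-67.1°) = 0.390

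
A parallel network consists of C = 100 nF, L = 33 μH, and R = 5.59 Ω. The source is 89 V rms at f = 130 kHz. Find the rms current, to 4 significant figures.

ω = 2πf = 816800 rad/s
X_L = ωL = 26.95 Ω
X_C = 1/(ωC) = 12.24 Ω
Parallel: admittances add. Y = 1/R + 1/(jωL) + jωC
Y = (0.1789 + j0.04458) S
|Y| = 0.1844 S → |Z| = 1/|Y| = 5.424 Ω, ∠Z = −∠Y = -13.99°
I = V/|Z| = 89/5.424 = 16.41 A

16.41 A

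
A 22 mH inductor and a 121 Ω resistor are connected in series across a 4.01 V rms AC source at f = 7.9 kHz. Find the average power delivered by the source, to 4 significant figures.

1.612 mW

ω = 2πf = 49640 rad/s
X_L = ωL = 1092 Ω
Z = 121.0 + j1092 Ω
|Z| = √(121.0² + 1092²) = 1099 Ω
∠Z = arctan(1092/121.0) = 83.68°
I = V/|Z| = 3.650 mA
P = VI cos φ = 4.01 × 0.003650 × cos(83.68°) = 1.612 mW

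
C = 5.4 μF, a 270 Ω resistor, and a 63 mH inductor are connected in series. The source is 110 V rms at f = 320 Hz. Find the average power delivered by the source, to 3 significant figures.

44.1 W

ω = 2πf = 2011 rad/s
X_L = ωL = 127 Ω
X_C = 1/(ωC) = 92.1 Ω
Net reactance X = X_L − X_C = 34.6 Ω
Z = 270 + j34.6 Ω
|Z| = √(270² + 34.6²) = 272 Ω
∠Z = arctan(34.6/270) = 7.30°
I = V/|Z| = 404 mA
P = VI cos φ = 110 × 0.404 × cos(7.30°) = 44.1 W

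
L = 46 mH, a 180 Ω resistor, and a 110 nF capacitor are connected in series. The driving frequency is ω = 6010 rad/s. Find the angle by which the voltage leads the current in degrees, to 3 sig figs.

X_L = ωL = 276 Ω
X_C = 1/(ωC) = 1510 Ω
Net reactance X = X_L − X_C = -1240 Ω
Z = 180 − j1240 Ω
|Z| = √(180² + 1240²) = 1250 Ω
∠Z = arctan(-1240/180) = -81.7°

-81.7°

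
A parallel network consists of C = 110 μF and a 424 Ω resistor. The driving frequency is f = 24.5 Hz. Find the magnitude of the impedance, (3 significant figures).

ω = 2πf = 153.9 rad/s
X_C = 1/(ωC) = 59.1 Ω
Parallel: admittances add. Y = 1/R + jωC
Y = (0.00236 + j0.0169) S
|Y| = 0.0171 S → |Z| = 1/|Y| = 58.5 Ω, ∠Z = −∠Y = -82.1°

58.5 Ω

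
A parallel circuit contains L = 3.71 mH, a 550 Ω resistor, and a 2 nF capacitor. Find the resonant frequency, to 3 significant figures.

ω₀ = 1/√(LC) = 1/√(0.00371 × 2e-09) = 367100 rad/s
f₀ = ω₀/(2π) = 58.4 kHz

58.4 kHz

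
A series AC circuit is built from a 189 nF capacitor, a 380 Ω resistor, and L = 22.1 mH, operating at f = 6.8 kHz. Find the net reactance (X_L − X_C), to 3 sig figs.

ω = 2πf = 42730 rad/s
X_L = ωL = 944 Ω
X_C = 1/(ωC) = 124 Ω
X = 944 − 124 = 820 Ω

820 Ω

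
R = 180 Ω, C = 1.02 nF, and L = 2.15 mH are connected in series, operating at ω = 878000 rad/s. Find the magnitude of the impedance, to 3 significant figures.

792 Ω

X_L = ωL = 1890 Ω
X_C = 1/(ωC) = 1120 Ω
Net reactance X = X_L − X_C = 771 Ω
Z = 180 + j771 Ω
|Z| = √(180² + 771²) = 792 Ω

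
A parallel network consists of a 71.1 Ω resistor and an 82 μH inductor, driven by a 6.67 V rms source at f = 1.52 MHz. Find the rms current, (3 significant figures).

ω = 2πf = 9.55e+06 rad/s
X_L = ωL = 783 Ω
Parallel: admittances add. Y = 1/R + 1/(jωL)
Y = (0.0141 − j0.00128) S
|Y| = 0.0141 S → |Z| = 1/|Y| = 70.8 Ω, ∠Z = −∠Y = 5.19°
I = V/|Z| = 6.67/70.8 = 94.2 mA

94.2 mA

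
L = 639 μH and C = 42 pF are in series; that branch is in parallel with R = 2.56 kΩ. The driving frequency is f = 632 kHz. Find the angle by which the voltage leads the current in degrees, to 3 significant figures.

-36.5°

ω = 2πf = 3.971e+06 rad/s
X_L = ωL = 2540 Ω
X_C = 1/(ωC) = 6000 Ω
Branch 1: Z₁ = R = 2560 Ω
Branch 2 (series LC): Z₂ = j(X_L − X_C) = −j3460 Ω
Parallel: Z = Z₁Z₂/(Z₁+Z₂), |Z| = 2060 Ω, ∠Z = -36.5°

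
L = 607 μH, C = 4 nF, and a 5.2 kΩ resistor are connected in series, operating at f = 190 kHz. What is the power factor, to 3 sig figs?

ω = 2πf = 1.194e+06 rad/s
X_L = ωL = 725 Ω
X_C = 1/(ωC) = 209 Ω
Net reactance X = X_L − X_C = 515 Ω
Z = 5200 + j515 Ω
|Z| = √(5200² + 515²) = 5230 Ω
∠Z = arctan(515/5200) = 5.66°
cos φ = cos(5.66°) = 0.995

0.995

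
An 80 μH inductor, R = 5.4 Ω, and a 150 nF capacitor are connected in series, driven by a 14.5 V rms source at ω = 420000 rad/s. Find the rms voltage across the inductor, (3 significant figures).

X_L = ωL = 33.6 Ω
X_C = 1/(ωC) = 15.9 Ω
Net reactance X = X_L − X_C = 17.7 Ω
Z = 5.40 + j17.7 Ω
|Z| = √(5.40² + 17.7²) = 18.5 Ω
I = V/|Z| = 782 mA
V_L = I·|Z_L| = 0.782 × 33.6 = 26.3 V

26.3 V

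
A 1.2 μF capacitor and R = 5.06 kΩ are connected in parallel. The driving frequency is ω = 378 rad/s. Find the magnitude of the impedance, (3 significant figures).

X_C = 1/(ωC) = 2200 Ω
Parallel: admittances add. Y = 1/R + jωC
Y = (0.000198 + j0.000454) S
|Y| = 0.000495 S → |Z| = 1/|Y| = 2020 Ω, ∠Z = −∠Y = -66.5°

2020 Ω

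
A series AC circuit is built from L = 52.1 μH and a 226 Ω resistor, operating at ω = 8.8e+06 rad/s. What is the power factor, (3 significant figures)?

X_L = ωL = 458 Ω
Z = 226 + j458 Ω
|Z| = √(226² + 458²) = 511 Ω
∠Z = arctan(458/226) = 63.8°
cos φ = cos(63.8°) = 0.442

0.442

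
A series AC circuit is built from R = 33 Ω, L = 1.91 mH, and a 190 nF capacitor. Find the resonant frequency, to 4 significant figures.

8.355 kHz

ω₀ = 1/√(LC) = 1/√(0.00191 × 1.9e-07) = 52490 rad/s
f₀ = ω₀/(2π) = 8.355 kHz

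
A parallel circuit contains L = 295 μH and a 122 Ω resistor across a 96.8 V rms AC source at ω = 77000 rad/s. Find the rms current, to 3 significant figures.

X_L = ωL = 22.7 Ω
Parallel: admittances add. Y = 1/R + 1/(jωL)
Y = (0.00820 − j0.0440) S
|Y| = 0.0448 S → |Z| = 1/|Y| = 22.3 Ω, ∠Z = −∠Y = 79.5°
I = V/|Z| = 96.8/22.3 = 4.33 A

4.33 A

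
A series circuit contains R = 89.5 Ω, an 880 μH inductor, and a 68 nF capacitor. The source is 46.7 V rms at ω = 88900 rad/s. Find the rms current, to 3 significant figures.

374 mA

X_L = ωL = 78.2 Ω
X_C = 1/(ωC) = 165 Ω
Net reactance X = X_L − X_C = -87.2 Ω
Z = 89.5 − j87.2 Ω
|Z| = √(89.5² + 87.2²) = 125 Ω
I = V/|Z| = 46.7/125 = 374 mA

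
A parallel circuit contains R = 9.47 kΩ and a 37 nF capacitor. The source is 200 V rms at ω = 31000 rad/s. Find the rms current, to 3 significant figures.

230 mA

X_C = 1/(ωC) = 872 Ω
Parallel: admittances add. Y = 1/R + jωC
Y = (0.000106 + j0.00115) S
|Y| = 0.00115 S → |Z| = 1/|Y| = 868 Ω, ∠Z = −∠Y = -84.7°
I = V/|Z| = 200/868 = 230 mA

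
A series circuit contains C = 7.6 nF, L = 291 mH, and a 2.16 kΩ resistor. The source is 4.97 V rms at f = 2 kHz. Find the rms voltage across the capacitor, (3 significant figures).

ω = 2πf = 12570 rad/s
X_L = ωL = 3660 Ω
X_C = 1/(ωC) = 10500 Ω
Net reactance X = X_L − X_C = -6810 Ω
Z = 2160 − j6810 Ω
|Z| = √(2160² + 6810²) = 7150 Ω
I = V/|Z| = 695 μA
V_C = I·|Z_C| = 0.000695 × 10500 = 7.28 V

7.28 V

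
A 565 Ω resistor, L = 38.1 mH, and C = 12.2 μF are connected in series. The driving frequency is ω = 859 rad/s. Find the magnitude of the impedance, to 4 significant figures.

X_L = ωL = 32.73 Ω
X_C = 1/(ωC) = 95.42 Ω
Net reactance X = X_L − X_C = -62.69 Ω
Z = 565.0 − j62.69 Ω
|Z| = √(565.0² + 62.69²) = 568.5 Ω

568.5 Ω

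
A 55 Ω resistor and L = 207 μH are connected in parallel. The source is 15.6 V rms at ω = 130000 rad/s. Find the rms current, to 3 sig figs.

X_L = ωL = 26.9 Ω
Parallel: admittances add. Y = 1/R + 1/(jωL)
Y = (0.0182 − j0.0372) S
|Y| = 0.0414 S → |Z| = 1/|Y| = 24.2 Ω, ∠Z = −∠Y = 63.9°
I = V/|Z| = 15.6/24.2 = 645 mA

645 mA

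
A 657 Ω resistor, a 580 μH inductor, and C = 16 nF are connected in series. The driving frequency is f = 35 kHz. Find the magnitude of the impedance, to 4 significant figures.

ω = 2πf = 219900 rad/s
X_L = ωL = 127.5 Ω
X_C = 1/(ωC) = 284.2 Ω
Net reactance X = X_L − X_C = -156.7 Ω
Z = 657.0 − j156.7 Ω
|Z| = √(657.0² + 156.7²) = 675.4 Ω

675.4 Ω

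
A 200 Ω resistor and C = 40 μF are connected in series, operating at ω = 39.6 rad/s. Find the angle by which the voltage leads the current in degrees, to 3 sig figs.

X_C = 1/(ωC) = 631 Ω
Z = 200 − j631 Ω
|Z| = √(200² + 631²) = 662 Ω
∠Z = arctan(-631/200) = -72.4°

-72.4°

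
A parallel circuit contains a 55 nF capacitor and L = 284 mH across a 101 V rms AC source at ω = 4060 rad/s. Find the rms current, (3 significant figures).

65.0 mA

X_L = ωL = 1150 Ω
X_C = 1/(ωC) = 4480 Ω
Parallel: admittances add. Y = 1/(jωL) + jωC
Y = (0 − j0.000644) S
|Y| = 0.000644 S → |Z| = 1/|Y| = 1550 Ω, ∠Z = −∠Y = 90.0°
I = V/|Z| = 101/1550 = 65.0 mA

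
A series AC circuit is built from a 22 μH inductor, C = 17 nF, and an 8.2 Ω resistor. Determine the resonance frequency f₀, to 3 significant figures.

260 kHz

ω₀ = 1/√(LC) = 1/√(2.2e-05 × 1.7e-08) = 1.635e+06 rad/s
f₀ = ω₀/(2π) = 260 kHz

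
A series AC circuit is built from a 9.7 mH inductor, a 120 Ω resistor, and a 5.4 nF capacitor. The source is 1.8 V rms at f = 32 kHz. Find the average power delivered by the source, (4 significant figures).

362.1 μW

ω = 2πf = 201100 rad/s
X_L = ωL = 1950 Ω
X_C = 1/(ωC) = 921.0 Ω
Net reactance X = X_L − X_C = 1029 Ω
Z = 120.0 + j1029 Ω
|Z| = √(120.0² + 1029²) = 1036 Ω
∠Z = arctan(1029/120.0) = 83.35°
I = V/|Z| = 1.737 mA
P = VI cos φ = 1.8 × 0.001737 × cos(83.35°) = 362.1 μW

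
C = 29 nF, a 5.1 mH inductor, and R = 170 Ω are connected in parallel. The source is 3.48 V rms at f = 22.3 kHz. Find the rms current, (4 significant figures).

ω = 2πf = 140100 rad/s
X_L = ωL = 714.6 Ω
X_C = 1/(ωC) = 246.1 Ω
Parallel: admittances add. Y = 1/R + 1/(jωL) + jωC
Y = (0.005882 + j0.002664) S
|Y| = 0.006457 S → |Z| = 1/|Y| = 154.9 Ω, ∠Z = −∠Y = -24.36°
I = V/|Z| = 3.48/154.9 = 22.47 mA

22.47 mA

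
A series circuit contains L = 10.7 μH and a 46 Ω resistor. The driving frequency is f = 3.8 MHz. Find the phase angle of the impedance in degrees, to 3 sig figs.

79.8°

ω = 2πf = 2.388e+07 rad/s
X_L = ωL = 255 Ω
Z = 46.0 + j255 Ω
|Z| = √(46.0² + 255²) = 260 Ω
∠Z = arctan(255/46.0) = 79.8°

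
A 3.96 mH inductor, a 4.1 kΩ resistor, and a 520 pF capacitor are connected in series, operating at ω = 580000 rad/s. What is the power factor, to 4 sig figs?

0.9705

X_L = ωL = 2297 Ω
X_C = 1/(ωC) = 3316 Ω
Net reactance X = X_L − X_C = -1019 Ω
Z = 4100 − j1019 Ω
|Z| = √(4100² + 1019²) = 4225 Ω
∠Z = arctan(-1019/4100) = -13.96°
cos φ = cos(-13.96°) = 0.9705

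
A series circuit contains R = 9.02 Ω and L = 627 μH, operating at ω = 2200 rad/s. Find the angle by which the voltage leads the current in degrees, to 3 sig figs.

X_L = ωL = 1.38 Ω
Z = 9.02 + j1.38 Ω
|Z| = √(9.02² + 1.38²) = 9.12 Ω
∠Z = arctan(1.38/9.02) = 8.69°

8.69°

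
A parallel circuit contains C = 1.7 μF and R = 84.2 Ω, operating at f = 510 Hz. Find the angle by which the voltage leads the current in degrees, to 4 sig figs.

ω = 2πf = 3204 rad/s
X_C = 1/(ωC) = 183.6 Ω
Parallel: admittances add. Y = 1/R + jωC
Y = (0.01188 + j0.005448) S
|Y| = 0.01307 S → |Z| = 1/|Y| = 76.53 Ω, ∠Z = −∠Y = -24.64°

-24.64°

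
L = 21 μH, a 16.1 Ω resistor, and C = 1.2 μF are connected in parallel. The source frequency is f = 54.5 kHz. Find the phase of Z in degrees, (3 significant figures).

ω = 2πf = 342400 rad/s
X_L = ωL = 7.19 Ω
X_C = 1/(ωC) = 2.43 Ω
Parallel: admittances add. Y = 1/R + 1/(jωL) + jωC
Y = (0.0621 + j0.272) S
|Y| = 0.279 S → |Z| = 1/|Y| = 3.59 Ω, ∠Z = −∠Y = -77.1°

-77.1°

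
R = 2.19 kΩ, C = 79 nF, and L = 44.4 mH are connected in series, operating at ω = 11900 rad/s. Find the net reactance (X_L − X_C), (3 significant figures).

-535 Ω

X_L = ωL = 528 Ω
X_C = 1/(ωC) = 1060 Ω
X = 528 − 1060 = -535 Ω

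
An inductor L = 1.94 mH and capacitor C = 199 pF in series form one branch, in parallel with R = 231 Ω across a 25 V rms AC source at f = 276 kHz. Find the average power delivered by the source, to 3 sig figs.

ω = 2πf = 1.734e+06 rad/s
X_L = ωL = 3360 Ω
X_C = 1/(ωC) = 2900 Ω
Branch 1: Z₁ = R = 231 Ω
Branch 2 (series LC): Z₂ = j(X_L − X_C) = j467 Ω
Parallel: Z = Z₁Z₂/(Z₁+Z₂), |Z| = 207 Ω, ∠Z = 26.3°
I = V/|Z| = 121 mA
P = VI cos φ = 25 × 0.121 × cos(26.3°) = 2.71 W

2.71 W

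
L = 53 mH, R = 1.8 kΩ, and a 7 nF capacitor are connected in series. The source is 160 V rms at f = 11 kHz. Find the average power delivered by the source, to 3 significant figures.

7.96 W

ω = 2πf = 69120 rad/s
X_L = ωL = 3660 Ω
X_C = 1/(ωC) = 2070 Ω
Net reactance X = X_L − X_C = 1600 Ω
Z = 1800 + j1600 Ω
|Z| = √(1800² + 1600²) = 2410 Ω
∠Z = arctan(1600/1800) = 41.6°
I = V/|Z| = 66.5 mA
P = VI cos φ = 160 × 0.0665 × cos(41.6°) = 7.96 W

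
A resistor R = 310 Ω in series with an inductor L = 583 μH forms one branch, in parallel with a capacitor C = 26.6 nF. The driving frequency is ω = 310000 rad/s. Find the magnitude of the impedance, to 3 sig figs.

X_L = ωL = 181 Ω
X_C = 1/(ωC) = 121 Ω
Branch 1 (R+jX_L): Z₁ = 310 + j181 Ω, |Z₁| = 359 Ω
Branch 2 (−jX_C): Z₂ = −j121 Ω
Parallel: Z = Z₁Z₂/(Z₁+Z₂), |Z| = 138 Ω, ∠Z = -70.6°

138 Ω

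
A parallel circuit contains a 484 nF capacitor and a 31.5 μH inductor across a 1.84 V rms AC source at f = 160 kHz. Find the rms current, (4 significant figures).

837.2 mA

ω = 2πf = 1.005e+06 rad/s
X_L = ωL = 31.67 Ω
X_C = 1/(ωC) = 2.055 Ω
Parallel: admittances add. Y = 1/(jωL) + jωC
Y = (0 + j0.4550) S
|Y| = 0.4550 S → |Z| = 1/|Y| = 2.198 Ω, ∠Z = −∠Y = -90.00°
I = V/|Z| = 1.84/2.198 = 837.2 mA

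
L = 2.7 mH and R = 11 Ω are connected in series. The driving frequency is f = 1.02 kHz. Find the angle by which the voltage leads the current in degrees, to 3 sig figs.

57.6°

ω = 2πf = 6409 rad/s
X_L = ωL = 17.3 Ω
Z = 11.0 + j17.3 Ω
|Z| = √(11.0² + 17.3²) = 20.5 Ω
∠Z = arctan(17.3/11.0) = 57.6°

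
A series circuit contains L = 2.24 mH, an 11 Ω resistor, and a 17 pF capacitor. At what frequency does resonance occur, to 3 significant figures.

ω₀ = 1/√(LC) = 1/√(0.00224 × 1.7e-11) = 5.125e+06 rad/s
f₀ = ω₀/(2π) = 816 kHz

816 kHz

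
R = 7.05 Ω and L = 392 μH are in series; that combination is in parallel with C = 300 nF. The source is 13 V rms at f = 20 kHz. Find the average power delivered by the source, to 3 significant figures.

ω = 2πf = 125700 rad/s
X_L = ωL = 49.3 Ω
X_C = 1/(ωC) = 26.5 Ω
Branch 1 (R+jX_L): Z₁ = 7.05 + j49.3 Ω, |Z₁| = 49.8 Ω
Branch 2 (−jX_C): Z₂ = −j26.5 Ω
Parallel: Z = Z₁Z₂/(Z₁+Z₂), |Z| = 55.5 Ω, ∠Z = -80.9°
I = V/|Z| = 234 mA
P = VI cos φ = 13 × 0.234 × cos(-80.9°) = 481 mW

481 mW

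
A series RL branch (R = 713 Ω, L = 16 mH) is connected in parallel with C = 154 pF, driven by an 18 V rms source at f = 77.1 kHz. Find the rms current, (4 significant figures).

983.1 μA

ω = 2πf = 484400 rad/s
X_L = ωL = 7751 Ω
X_C = 1/(ωC) = 13400 Ω
Branch 1 (R+jX_L): Z₁ = 713.0 + j7751 Ω, |Z₁| = 7784 Ω
Branch 2 (−jX_C): Z₂ = −j13400 Ω
Parallel: Z = Z₁Z₂/(Z₁+Z₂), |Z| = 18310 Ω, ∠Z = 77.56°
I = V/|Z| = 18/18310 = 983.1 μA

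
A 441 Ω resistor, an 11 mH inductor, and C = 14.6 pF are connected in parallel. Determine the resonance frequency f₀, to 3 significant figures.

397 kHz

ω₀ = 1/√(LC) = 1/√(0.011 × 1.46e-11) = 2.495e+06 rad/s
f₀ = ω₀/(2π) = 397 kHz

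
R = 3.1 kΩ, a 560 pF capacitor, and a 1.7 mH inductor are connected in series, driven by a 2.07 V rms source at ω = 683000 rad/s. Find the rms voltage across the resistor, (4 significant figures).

X_L = ωL = 1161 Ω
X_C = 1/(ωC) = 2615 Ω
Net reactance X = X_L − X_C = -1453 Ω
Z = 3100 − j1453 Ω
|Z| = √(3100² + 1453²) = 3424 Ω
I = V/|Z| = 604.6 μA
V_R = I·|Z_R| = 0.0006046 × 3100 = 1.874 V

1.874 V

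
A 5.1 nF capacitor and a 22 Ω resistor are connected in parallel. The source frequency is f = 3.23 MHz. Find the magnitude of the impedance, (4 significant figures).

ω = 2πf = 2.029e+07 rad/s
X_C = 1/(ωC) = 9.662 Ω
Parallel: admittances add. Y = 1/R + jωC
Y = (0.04545 + j0.1035) S
|Y| = 0.1130 S → |Z| = 1/|Y| = 8.846 Ω, ∠Z = −∠Y = -66.29°

8.846 Ω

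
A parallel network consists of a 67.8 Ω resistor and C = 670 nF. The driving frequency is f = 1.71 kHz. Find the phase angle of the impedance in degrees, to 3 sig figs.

ω = 2πf = 10740 rad/s
X_C = 1/(ωC) = 139 Ω
Parallel: admittances add. Y = 1/R + jωC
Y = (0.0147 + j0.00720) S
|Y| = 0.0164 S → |Z| = 1/|Y| = 60.9 Ω, ∠Z = −∠Y = -26.0°

-26.0°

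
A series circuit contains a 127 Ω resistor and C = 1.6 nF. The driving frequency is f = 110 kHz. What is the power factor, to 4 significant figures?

ω = 2πf = 691200 rad/s
X_C = 1/(ωC) = 904.3 Ω
Z = 127.0 − j904.3 Ω
|Z| = √(127.0² + 904.3²) = 913.2 Ω
∠Z = arctan(-904.3/127.0) = -82.01°
cos φ = cos(-82.01°) = 0.1391

0.1391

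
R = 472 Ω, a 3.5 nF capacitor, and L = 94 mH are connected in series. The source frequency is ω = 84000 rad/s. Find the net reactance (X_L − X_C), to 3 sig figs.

X_L = ωL = 7900 Ω
X_C = 1/(ωC) = 3400 Ω
X = 7900 − 3400 = 4490 Ω

4490 Ω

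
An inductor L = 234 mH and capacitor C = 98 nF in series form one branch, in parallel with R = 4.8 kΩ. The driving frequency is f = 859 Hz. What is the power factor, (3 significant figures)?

ω = 2πf = 5397 rad/s
X_L = ωL = 1260 Ω
X_C = 1/(ωC) = 1890 Ω
Branch 1: Z₁ = R = 4800 Ω
Branch 2 (series LC): Z₂ = j(X_L − X_C) = −j628 Ω
Parallel: Z = Z₁Z₂/(Z₁+Z₂), |Z| = 622 Ω, ∠Z = -82.6°
cos φ = cos(-82.6°) = 0.130

0.130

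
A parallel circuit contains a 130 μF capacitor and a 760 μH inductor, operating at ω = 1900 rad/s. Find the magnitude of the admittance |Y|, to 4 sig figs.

X_L = ωL = 1.444 Ω
X_C = 1/(ωC) = 4.049 Ω
Parallel: admittances add. Y = 1/(jωL) + jωC
Y = (0 − j0.4455) S
|Y| = 0.4455 S → |Z| = 1/|Y| = 2.245 Ω, ∠Z = −∠Y = 90.00°

445.5 mS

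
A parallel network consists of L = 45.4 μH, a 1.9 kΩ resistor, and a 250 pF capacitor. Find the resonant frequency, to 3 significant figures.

ω₀ = 1/√(LC) = 1/√(4.54e-05 × 2.5e-10) = 9.386e+06 rad/s
f₀ = ω₀/(2π) = 1.49 MHz

1.49 MHz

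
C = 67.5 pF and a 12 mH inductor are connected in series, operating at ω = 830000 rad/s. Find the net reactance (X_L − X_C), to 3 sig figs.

X_L = ωL = 9960 Ω
X_C = 1/(ωC) = 17800 Ω
X = 9960 − 17800 = -7890 Ω

-7890 Ω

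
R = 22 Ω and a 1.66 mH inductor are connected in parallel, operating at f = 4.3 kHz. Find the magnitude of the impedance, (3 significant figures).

19.8 Ω

ω = 2πf = 27020 rad/s
X_L = ωL = 44.8 Ω
Parallel: admittances add. Y = 1/R + 1/(jωL)
Y = (0.0455 − j0.0223) S
|Y| = 0.0506 S → |Z| = 1/|Y| = 19.8 Ω, ∠Z = −∠Y = 26.1°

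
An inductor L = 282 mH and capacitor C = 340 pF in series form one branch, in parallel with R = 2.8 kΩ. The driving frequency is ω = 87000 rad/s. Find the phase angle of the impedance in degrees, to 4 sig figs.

-16.80°

X_L = ωL = 24530 Ω
X_C = 1/(ωC) = 33810 Ω
Branch 1: Z₁ = R = 2800 Ω
Branch 2 (series LC): Z₂ = j(X_L − X_C) = −j9273 Ω
Parallel: Z = Z₁Z₂/(Z₁+Z₂), |Z| = 2680 Ω, ∠Z = -16.80°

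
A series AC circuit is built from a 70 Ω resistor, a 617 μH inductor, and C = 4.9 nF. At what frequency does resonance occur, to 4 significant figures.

ω₀ = 1/√(LC) = 1/√(0.000617 × 4.9e-09) = 575100 rad/s
f₀ = ω₀/(2π) = 91.53 kHz

91.53 kHz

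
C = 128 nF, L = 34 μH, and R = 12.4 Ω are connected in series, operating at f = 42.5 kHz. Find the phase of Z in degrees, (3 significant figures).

-58.4°

ω = 2πf = 267000 rad/s
X_L = ωL = 9.08 Ω
X_C = 1/(ωC) = 29.3 Ω
Net reactance X = X_L − X_C = -20.2 Ω
Z = 12.4 − j20.2 Ω
|Z| = √(12.4² + 20.2²) = 23.7 Ω
∠Z = arctan(-20.2/12.4) = -58.4°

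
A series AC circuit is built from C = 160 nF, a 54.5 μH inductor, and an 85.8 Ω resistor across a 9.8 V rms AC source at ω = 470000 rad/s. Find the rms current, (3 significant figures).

113 mA

X_L = ωL = 25.6 Ω
X_C = 1/(ωC) = 13.3 Ω
Net reactance X = X_L − X_C = 12.3 Ω
Z = 85.8 + j12.3 Ω
|Z| = √(85.8² + 12.3²) = 86.7 Ω
I = V/|Z| = 9.8/86.7 = 113 mA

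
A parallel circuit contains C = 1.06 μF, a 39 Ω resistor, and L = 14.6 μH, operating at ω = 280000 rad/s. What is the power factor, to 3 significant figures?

0.441

X_L = ωL = 4.09 Ω
X_C = 1/(ωC) = 3.37 Ω
Parallel: admittances add. Y = 1/R + 1/(jωL) + jωC
Y = (0.0256 + j0.0522) S
|Y| = 0.0581 S → |Z| = 1/|Y| = 17.2 Ω, ∠Z = −∠Y = -63.8°
cos φ = cos(-63.8°) = 0.441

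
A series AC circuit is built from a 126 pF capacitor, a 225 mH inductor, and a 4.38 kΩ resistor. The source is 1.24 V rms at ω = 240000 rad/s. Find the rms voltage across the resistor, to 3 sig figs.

X_L = ωL = 54000 Ω
X_C = 1/(ωC) = 33100 Ω
Net reactance X = X_L − X_C = 20900 Ω
Z = 4380 + j20900 Ω
|Z| = √(4380² + 20900²) = 21400 Ω
I = V/|Z| = 58.0 μA
V_R = I·|Z_R| = 5.8e-05 × 4380 = 0.254 V

0.254 V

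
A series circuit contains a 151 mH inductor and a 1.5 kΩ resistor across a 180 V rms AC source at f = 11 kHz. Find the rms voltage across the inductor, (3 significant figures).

ω = 2πf = 69120 rad/s
X_L = ωL = 10400 Ω
Z = 1500 + j10400 Ω
|Z| = √(1500² + 10400²) = 10500 Ω
I = V/|Z| = 17.1 mA
V_L = I·|Z_L| = 0.0171 × 10400 = 178 V

178 V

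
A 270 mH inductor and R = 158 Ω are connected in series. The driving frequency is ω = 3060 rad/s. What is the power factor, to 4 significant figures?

X_L = ωL = 826.2 Ω
Z = 158.0 + j826.2 Ω
|Z| = √(158.0² + 826.2²) = 841.2 Ω
∠Z = arctan(826.2/158.0) = 79.17°
cos φ = cos(79.17°) = 0.1878

0.1878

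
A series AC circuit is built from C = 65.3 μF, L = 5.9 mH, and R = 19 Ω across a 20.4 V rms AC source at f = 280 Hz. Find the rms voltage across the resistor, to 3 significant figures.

20.3 V

ω = 2πf = 1759 rad/s
X_L = ωL = 10.4 Ω
X_C = 1/(ωC) = 8.70 Ω
Net reactance X = X_L − X_C = 1.68 Ω
Z = 19.0 + j1.68 Ω
|Z| = √(19.0² + 1.68²) = 19.1 Ω
I = V/|Z| = 1.07 A
V_R = I·|Z_R| = 1.07 × 19.0 = 20.3 V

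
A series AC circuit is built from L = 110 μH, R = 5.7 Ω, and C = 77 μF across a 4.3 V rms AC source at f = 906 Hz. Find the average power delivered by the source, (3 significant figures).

2.99 W

ω = 2πf = 5693 rad/s
X_L = ωL = 0.626 Ω
X_C = 1/(ωC) = 2.28 Ω
Net reactance X = X_L − X_C = -1.66 Ω
Z = 5.70 − j1.66 Ω
|Z| = √(5.70² + 1.66²) = 5.94 Ω
∠Z = arctan(-1.66/5.70) = -16.2°
I = V/|Z| = 724 mA
P = VI cos φ = 4.3 × 0.724 × cos(-16.2°) = 2.99 W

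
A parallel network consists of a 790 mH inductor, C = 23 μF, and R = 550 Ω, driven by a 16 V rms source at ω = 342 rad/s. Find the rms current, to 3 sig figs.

X_L = ωL = 270 Ω
X_C = 1/(ωC) = 127 Ω
Parallel: admittances add. Y = 1/R + 1/(jωL) + jωC
Y = (0.00182 + j0.00416) S
|Y| = 0.00454 S → |Z| = 1/|Y| = 220 Ω, ∠Z = −∠Y = -66.4°
I = V/|Z| = 16/220 = 72.7 mA

72.7 mA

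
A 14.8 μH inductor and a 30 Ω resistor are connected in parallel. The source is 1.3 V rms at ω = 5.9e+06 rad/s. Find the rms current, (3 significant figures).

45.8 mA

X_L = ωL = 87.3 Ω
Parallel: admittances add. Y = 1/R + 1/(jωL)
Y = (0.0333 − j0.0115) S
|Y| = 0.0352 S → |Z| = 1/|Y| = 28.4 Ω, ∠Z = −∠Y = 19.0°
I = V/|Z| = 1.3/28.4 = 45.8 mA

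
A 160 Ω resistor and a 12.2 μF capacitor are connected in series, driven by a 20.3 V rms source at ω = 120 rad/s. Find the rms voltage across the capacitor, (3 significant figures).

X_C = 1/(ωC) = 683 Ω
Z = 160 − j683 Ω
|Z| = √(160² + 683²) = 702 Ω
I = V/|Z| = 28.9 mA
V_C = I·|Z_C| = 0.0289 × 683 = 19.8 V

19.8 V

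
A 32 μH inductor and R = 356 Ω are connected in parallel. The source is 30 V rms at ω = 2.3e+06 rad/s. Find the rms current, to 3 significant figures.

416 mA

X_L = ωL = 73.6 Ω
Parallel: admittances add. Y = 1/R + 1/(jωL)
Y = (0.00281 − j0.0136) S
|Y| = 0.0139 S → |Z| = 1/|Y| = 72.1 Ω, ∠Z = −∠Y = 78.3°
I = V/|Z| = 30/72.1 = 416 mA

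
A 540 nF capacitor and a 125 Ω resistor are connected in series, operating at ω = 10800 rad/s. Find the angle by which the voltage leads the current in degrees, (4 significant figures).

X_C = 1/(ωC) = 171.5 Ω
Z = 125.0 − j171.5 Ω
|Z| = √(125.0² + 171.5²) = 212.2 Ω
∠Z = arctan(-171.5/125.0) = -53.91°

-53.91°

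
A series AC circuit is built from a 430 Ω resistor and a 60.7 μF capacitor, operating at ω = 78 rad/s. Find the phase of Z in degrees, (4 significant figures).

X_C = 1/(ωC) = 211.2 Ω
Z = 430.0 − j211.2 Ω
|Z| = √(430.0² + 211.2²) = 479.1 Ω
∠Z = arctan(-211.2/430.0) = -26.16°

-26.16°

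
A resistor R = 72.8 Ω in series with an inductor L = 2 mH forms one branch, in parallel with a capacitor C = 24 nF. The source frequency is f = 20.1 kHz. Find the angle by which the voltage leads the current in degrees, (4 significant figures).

30.65°

ω = 2πf = 126300 rad/s
X_L = ωL = 252.6 Ω
X_C = 1/(ωC) = 329.9 Ω
Branch 1 (R+jX_L): Z₁ = 72.80 + j252.6 Ω, |Z₁| = 262.9 Ω
Branch 2 (−jX_C): Z₂ = −j329.9 Ω
Parallel: Z = Z₁Z₂/(Z₁+Z₂), |Z| = 816.5 Ω, ∠Z = 30.65°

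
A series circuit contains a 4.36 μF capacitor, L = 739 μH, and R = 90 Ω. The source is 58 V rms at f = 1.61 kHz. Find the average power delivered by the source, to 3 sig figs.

ω = 2πf = 10120 rad/s
X_L = ωL = 7.48 Ω
X_C = 1/(ωC) = 22.7 Ω
Net reactance X = X_L − X_C = -15.2 Ω
Z = 90.0 − j15.2 Ω
|Z| = √(90.0² + 15.2²) = 91.3 Ω
∠Z = arctan(-15.2/90.0) = -9.58°
I = V/|Z| = 635 mA
P = VI cos φ = 58 × 0.635 × cos(-9.58°) = 36.3 W

36.3 W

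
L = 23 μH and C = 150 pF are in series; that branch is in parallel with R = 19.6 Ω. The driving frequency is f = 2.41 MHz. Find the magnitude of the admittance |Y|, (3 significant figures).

52.2 mS

ω = 2πf = 1.514e+07 rad/s
X_L = ωL = 348 Ω
X_C = 1/(ωC) = 440 Ω
Branch 1: Z₁ = R = 19.6 Ω
Branch 2 (series LC): Z₂ = j(X_L − X_C) = −j92.0 Ω
Parallel: Z = Z₁Z₂/(Z₁+Z₂), |Z| = 19.2 Ω, ∠Z = -12.0°
|Y| = 1/|Z| = 52.2 mS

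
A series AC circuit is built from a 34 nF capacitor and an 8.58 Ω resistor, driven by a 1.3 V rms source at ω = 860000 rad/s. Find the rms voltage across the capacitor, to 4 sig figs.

1.261 V

X_C = 1/(ωC) = 34.20 Ω
Z = 8.580 − j34.20 Ω
|Z| = √(8.580² + 34.20²) = 35.26 Ω
I = V/|Z| = 36.87 mA
V_C = I·|Z_C| = 0.03687 × 34.20 = 1.261 V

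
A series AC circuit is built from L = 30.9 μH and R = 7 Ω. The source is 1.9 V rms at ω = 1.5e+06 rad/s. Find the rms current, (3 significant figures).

40.5 mA

X_L = ωL = 46.4 Ω
Z = 7.00 + j46.4 Ω
|Z| = √(7.00² + 46.4²) = 46.9 Ω
I = V/|Z| = 1.9/46.9 = 40.5 mA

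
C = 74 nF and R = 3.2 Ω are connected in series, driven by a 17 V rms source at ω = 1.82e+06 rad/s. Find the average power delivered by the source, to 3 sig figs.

X_C = 1/(ωC) = 7.43 Ω
Z = 3.20 − j7.43 Ω
|Z| = √(3.20² + 7.43²) = 8.09 Ω
∠Z = arctan(-7.43/3.20) = -66.7°
I = V/|Z| = 2.10 A
P = VI cos φ = 17 × 2.10 × cos(-66.7°) = 14.1 W

14.1 W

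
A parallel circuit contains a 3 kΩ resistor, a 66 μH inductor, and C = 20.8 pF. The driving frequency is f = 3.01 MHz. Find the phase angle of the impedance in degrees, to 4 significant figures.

ω = 2πf = 1.891e+07 rad/s
X_L = ωL = 1248 Ω
X_C = 1/(ωC) = 2542 Ω
Parallel: admittances add. Y = 1/R + 1/(jωL) + jωC
Y = (0.0003333 − j0.0004078) S
|Y| = 0.0005267 S → |Z| = 1/|Y| = 1899 Ω, ∠Z = −∠Y = 50.74°

50.74°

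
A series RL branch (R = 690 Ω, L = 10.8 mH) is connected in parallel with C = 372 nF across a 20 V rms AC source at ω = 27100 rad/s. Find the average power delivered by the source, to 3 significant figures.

X_L = ωL = 293 Ω
X_C = 1/(ωC) = 99.2 Ω
Branch 1 (R+jX_L): Z₁ = 690 + j293 Ω, |Z₁| = 750 Ω
Branch 2 (−jX_C): Z₂ = −j99.2 Ω
Parallel: Z = Z₁Z₂/(Z₁+Z₂), |Z| = 104 Ω, ∠Z = -82.7°
I = V/|Z| = 193 mA
P = VI cos φ = 20 × 0.193 × cos(-82.7°) = 491 mW

491 mW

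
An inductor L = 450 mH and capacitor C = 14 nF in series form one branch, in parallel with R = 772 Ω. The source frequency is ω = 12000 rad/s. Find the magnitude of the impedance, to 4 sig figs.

449.2 Ω

X_L = ωL = 5400 Ω
X_C = 1/(ωC) = 5952 Ω
Branch 1: Z₁ = R = 772.0 Ω
Branch 2 (series LC): Z₂ = j(X_L − X_C) = −j552.4 Ω
Parallel: Z = Z₁Z₂/(Z₁+Z₂), |Z| = 449.2 Ω, ∠Z = -54.42°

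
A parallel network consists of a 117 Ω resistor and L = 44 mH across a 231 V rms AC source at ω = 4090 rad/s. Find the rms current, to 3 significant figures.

X_L = ωL = 180 Ω
Parallel: admittances add. Y = 1/R + 1/(jωL)
Y = (0.00855 − j0.00556) S
|Y| = 0.0102 S → |Z| = 1/|Y| = 98.1 Ω, ∠Z = −∠Y = 33.0°
I = V/|Z| = 231/98.1 = 2.35 A

2.35 A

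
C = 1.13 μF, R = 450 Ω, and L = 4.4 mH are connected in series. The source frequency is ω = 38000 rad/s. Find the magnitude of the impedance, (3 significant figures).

X_L = ωL = 167 Ω
X_C = 1/(ωC) = 23.3 Ω
Net reactance X = X_L − X_C = 144 Ω
Z = 450 + j144 Ω
|Z| = √(450² + 144²) = 472 Ω

472 Ω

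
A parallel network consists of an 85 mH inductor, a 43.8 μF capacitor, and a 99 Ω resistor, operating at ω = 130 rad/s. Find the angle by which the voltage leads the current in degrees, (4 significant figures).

83.21°

X_L = ωL = 11.05 Ω
X_C = 1/(ωC) = 175.6 Ω
Parallel: admittances add. Y = 1/R + 1/(jωL) + jωC
Y = (0.01010 − j0.08480) S
|Y| = 0.08540 S → |Z| = 1/|Y| = 11.71 Ω, ∠Z = −∠Y = 83.21°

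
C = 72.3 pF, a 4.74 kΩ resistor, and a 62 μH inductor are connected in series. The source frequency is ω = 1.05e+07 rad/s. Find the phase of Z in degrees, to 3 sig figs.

X_L = ωL = 651 Ω
X_C = 1/(ωC) = 1320 Ω
Net reactance X = X_L − X_C = -666 Ω
Z = 4740 − j666 Ω
|Z| = √(4740² + 666²) = 4790 Ω
∠Z = arctan(-666/4740) = -8.00°

-8.00°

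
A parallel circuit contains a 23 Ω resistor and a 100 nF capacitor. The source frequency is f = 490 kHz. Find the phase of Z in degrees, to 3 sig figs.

ω = 2πf = 3.079e+06 rad/s
X_C = 1/(ωC) = 3.25 Ω
Parallel: admittances add. Y = 1/R + jωC
Y = (0.0435 + j0.308) S
|Y| = 0.311 S → |Z| = 1/|Y| = 3.22 Ω, ∠Z = −∠Y = -82.0°

-82.0°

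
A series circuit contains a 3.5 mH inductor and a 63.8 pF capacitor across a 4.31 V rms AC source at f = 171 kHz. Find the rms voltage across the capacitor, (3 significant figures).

5.81 V

ω = 2πf = 1.074e+06 rad/s
X_L = ωL = 3760 Ω
X_C = 1/(ωC) = 14600 Ω
Net reactance X = X_L − X_C = -10800 Ω
Z = − j10800 Ω
|Z| = √(0² + 10800²) = 10800 Ω
I = V/|Z| = 398 μA
V_C = I·|Z_C| = 0.000398 × 14600 = 5.81 V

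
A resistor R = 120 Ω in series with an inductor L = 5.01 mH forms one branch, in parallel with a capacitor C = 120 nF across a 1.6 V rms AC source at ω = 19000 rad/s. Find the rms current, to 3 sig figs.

8.66 mA

X_L = ωL = 95.2 Ω
X_C = 1/(ωC) = 439 Ω
Branch 1 (R+jX_L): Z₁ = 120 + j95.2 Ω, |Z₁| = 153 Ω
Branch 2 (−jX_C): Z₂ = −j439 Ω
Parallel: Z = Z₁Z₂/(Z₁+Z₂), |Z| = 185 Ω, ∠Z = 19.2°
I = V/|Z| = 1.6/185 = 8.66 mA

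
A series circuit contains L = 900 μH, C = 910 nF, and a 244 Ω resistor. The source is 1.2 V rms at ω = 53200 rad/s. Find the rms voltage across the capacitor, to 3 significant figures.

X_L = ωL = 47.9 Ω
X_C = 1/(ωC) = 20.7 Ω
Net reactance X = X_L − X_C = 27.2 Ω
Z = 244 + j27.2 Ω
|Z| = √(244² + 27.2²) = 246 Ω
I = V/|Z| = 4.89 mA
V_C = I·|Z_C| = 0.00489 × 20.7 = 0.101 V

0.101 V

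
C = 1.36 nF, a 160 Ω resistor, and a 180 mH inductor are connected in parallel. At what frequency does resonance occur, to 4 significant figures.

10.17 kHz

ω₀ = 1/√(LC) = 1/√(0.18 × 1.36e-09) = 63910 rad/s
f₀ = ω₀/(2π) = 10.17 kHz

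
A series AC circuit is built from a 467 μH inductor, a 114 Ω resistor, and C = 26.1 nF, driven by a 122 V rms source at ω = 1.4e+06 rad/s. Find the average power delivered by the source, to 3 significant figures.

4.19 W

X_L = ωL = 654 Ω
X_C = 1/(ωC) = 27.4 Ω
Net reactance X = X_L − X_C = 626 Ω
Z = 114 + j626 Ω
|Z| = √(114² + 626²) = 637 Ω
∠Z = arctan(626/114) = 79.7°
I = V/|Z| = 192 mA
P = VI cos φ = 122 × 0.192 × cos(79.7°) = 4.19 W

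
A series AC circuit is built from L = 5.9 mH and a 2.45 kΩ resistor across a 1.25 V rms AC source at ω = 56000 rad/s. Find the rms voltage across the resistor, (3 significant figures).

1.24 V

X_L = ωL = 330 Ω
Z = 2450 + j330 Ω
|Z| = √(2450² + 330²) = 2470 Ω
I = V/|Z| = 506 μA
V_R = I·|Z_R| = 0.000506 × 2450 = 1.24 V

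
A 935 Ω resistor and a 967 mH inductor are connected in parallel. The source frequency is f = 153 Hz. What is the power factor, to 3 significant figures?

ω = 2πf = 961.3 rad/s
X_L = ωL = 930 Ω
Parallel: admittances add. Y = 1/R + 1/(jωL)
Y = (0.00107 − j0.00108) S
|Y| = 0.00152 S → |Z| = 1/|Y| = 659 Ω, ∠Z = −∠Y = 45.2°
cos φ = cos(45.2°) = 0.705

0.705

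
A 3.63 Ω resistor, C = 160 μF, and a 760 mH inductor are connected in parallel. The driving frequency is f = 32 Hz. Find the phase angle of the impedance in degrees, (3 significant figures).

-5.31°

ω = 2πf = 201.1 rad/s
X_L = ωL = 153 Ω
X_C = 1/(ωC) = 31.1 Ω
Parallel: admittances add. Y = 1/R + 1/(jωL) + jωC
Y = (0.275 + j0.0256) S
|Y| = 0.277 S → |Z| = 1/|Y| = 3.61 Ω, ∠Z = −∠Y = -5.31°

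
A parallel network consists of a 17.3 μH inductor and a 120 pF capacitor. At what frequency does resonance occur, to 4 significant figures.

3.493 MHz

ω₀ = 1/√(LC) = 1/√(1.73e-05 × 1.2e-10) = 2.195e+07 rad/s
f₀ = ω₀/(2π) = 3.493 MHz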